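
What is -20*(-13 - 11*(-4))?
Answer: -620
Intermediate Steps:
-20*(-13 - 11*(-4)) = -20*(-13 + 44) = -20*31 = -620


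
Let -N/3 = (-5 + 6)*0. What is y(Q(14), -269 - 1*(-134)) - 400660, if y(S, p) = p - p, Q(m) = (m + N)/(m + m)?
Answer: -400660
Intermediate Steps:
N = 0 (N = -3*(-5 + 6)*0 = -3*0 = 0)
Q(m) = ½ (Q(m) = (m + 0)/(m + m) = m/((2*m)) = m*(1/(2*m)) = ½)
y(S, p) = 0
y(Q(14), -269 - 1*(-134)) - 400660 = 0 - 400660 = -400660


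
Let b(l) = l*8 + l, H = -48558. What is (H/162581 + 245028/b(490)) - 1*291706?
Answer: -4978771185566/17071005 ≈ -2.9165e+5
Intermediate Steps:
b(l) = 9*l (b(l) = 8*l + l = 9*l)
(H/162581 + 245028/b(490)) - 1*291706 = (-48558/162581 + 245028/((9*490))) - 1*291706 = (-48558*1/162581 + 245028/4410) - 291706 = (-48558/162581 + 245028*(1/4410)) - 291706 = (-48558/162581 + 5834/105) - 291706 = 943398964/17071005 - 291706 = -4978771185566/17071005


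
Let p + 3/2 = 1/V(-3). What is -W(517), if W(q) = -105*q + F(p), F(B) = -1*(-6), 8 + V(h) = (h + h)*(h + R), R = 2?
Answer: 54279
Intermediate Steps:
V(h) = -8 + 2*h*(2 + h) (V(h) = -8 + (h + h)*(h + 2) = -8 + (2*h)*(2 + h) = -8 + 2*h*(2 + h))
p = -2 (p = -3/2 + 1/(-8 + 2*(-3)² + 4*(-3)) = -3/2 + 1/(-8 + 2*9 - 12) = -3/2 + 1/(-8 + 18 - 12) = -3/2 + 1/(-2) = -3/2 - ½ = -2)
F(B) = 6
W(q) = 6 - 105*q (W(q) = -105*q + 6 = 6 - 105*q)
-W(517) = -(6 - 105*517) = -(6 - 54285) = -1*(-54279) = 54279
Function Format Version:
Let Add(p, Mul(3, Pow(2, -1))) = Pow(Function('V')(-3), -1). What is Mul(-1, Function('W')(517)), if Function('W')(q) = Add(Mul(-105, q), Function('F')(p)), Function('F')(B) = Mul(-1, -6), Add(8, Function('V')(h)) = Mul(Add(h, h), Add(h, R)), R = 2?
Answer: 54279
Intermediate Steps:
Function('V')(h) = Add(-8, Mul(2, h, Add(2, h))) (Function('V')(h) = Add(-8, Mul(Add(h, h), Add(h, 2))) = Add(-8, Mul(Mul(2, h), Add(2, h))) = Add(-8, Mul(2, h, Add(2, h))))
p = -2 (p = Add(Rational(-3, 2), Pow(Add(-8, Mul(2, Pow(-3, 2)), Mul(4, -3)), -1)) = Add(Rational(-3, 2), Pow(Add(-8, Mul(2, 9), -12), -1)) = Add(Rational(-3, 2), Pow(Add(-8, 18, -12), -1)) = Add(Rational(-3, 2), Pow(-2, -1)) = Add(Rational(-3, 2), Rational(-1, 2)) = -2)
Function('F')(B) = 6
Function('W')(q) = Add(6, Mul(-105, q)) (Function('W')(q) = Add(Mul(-105, q), 6) = Add(6, Mul(-105, q)))
Mul(-1, Function('W')(517)) = Mul(-1, Add(6, Mul(-105, 517))) = Mul(-1, Add(6, -54285)) = Mul(-1, -54279) = 54279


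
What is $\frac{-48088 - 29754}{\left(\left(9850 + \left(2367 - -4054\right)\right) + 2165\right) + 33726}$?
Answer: $- \frac{38921}{26081} \approx -1.4923$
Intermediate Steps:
$\frac{-48088 - 29754}{\left(\left(9850 + \left(2367 - -4054\right)\right) + 2165\right) + 33726} = - \frac{77842}{\left(\left(9850 + \left(2367 + 4054\right)\right) + 2165\right) + 33726} = - \frac{77842}{\left(\left(9850 + 6421\right) + 2165\right) + 33726} = - \frac{77842}{\left(16271 + 2165\right) + 33726} = - \frac{77842}{18436 + 33726} = - \frac{77842}{52162} = \left(-77842\right) \frac{1}{52162} = - \frac{38921}{26081}$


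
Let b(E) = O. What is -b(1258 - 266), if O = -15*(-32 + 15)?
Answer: -255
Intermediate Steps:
O = 255 (O = -15*(-17) = 255)
b(E) = 255
-b(1258 - 266) = -1*255 = -255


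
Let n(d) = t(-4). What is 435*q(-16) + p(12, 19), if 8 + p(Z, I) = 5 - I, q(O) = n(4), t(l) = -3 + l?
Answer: -3067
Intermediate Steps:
n(d) = -7 (n(d) = -3 - 4 = -7)
q(O) = -7
p(Z, I) = -3 - I (p(Z, I) = -8 + (5 - I) = -3 - I)
435*q(-16) + p(12, 19) = 435*(-7) + (-3 - 1*19) = -3045 + (-3 - 19) = -3045 - 22 = -3067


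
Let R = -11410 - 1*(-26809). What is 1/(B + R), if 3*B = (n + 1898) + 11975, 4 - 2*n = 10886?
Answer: 3/54629 ≈ 5.4916e-5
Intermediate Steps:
n = -5441 (n = 2 - ½*10886 = 2 - 5443 = -5441)
B = 8432/3 (B = ((-5441 + 1898) + 11975)/3 = (-3543 + 11975)/3 = (⅓)*8432 = 8432/3 ≈ 2810.7)
R = 15399 (R = -11410 + 26809 = 15399)
1/(B + R) = 1/(8432/3 + 15399) = 1/(54629/3) = 3/54629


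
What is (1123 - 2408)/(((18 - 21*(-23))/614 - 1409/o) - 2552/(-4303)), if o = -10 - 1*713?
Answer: -2454602330310/6414171691 ≈ -382.68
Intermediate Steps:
o = -723 (o = -10 - 713 = -723)
(1123 - 2408)/(((18 - 21*(-23))/614 - 1409/o) - 2552/(-4303)) = (1123 - 2408)/(((18 - 21*(-23))/614 - 1409/(-723)) - 2552/(-4303)) = -1285/(((18 + 483)*(1/614) - 1409*(-1/723)) - 2552*(-1/4303)) = -1285/((501*(1/614) + 1409/723) + 2552/4303) = -1285/((501/614 + 1409/723) + 2552/4303) = -1285/(1227349/443922 + 2552/4303) = -1285/6414171691/1910196366 = -1285*1910196366/6414171691 = -2454602330310/6414171691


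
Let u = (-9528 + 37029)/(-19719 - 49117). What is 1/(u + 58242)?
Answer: 68836/4009118811 ≈ 1.7170e-5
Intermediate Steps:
u = -27501/68836 (u = 27501/(-68836) = 27501*(-1/68836) = -27501/68836 ≈ -0.39951)
1/(u + 58242) = 1/(-27501/68836 + 58242) = 1/(4009118811/68836) = 68836/4009118811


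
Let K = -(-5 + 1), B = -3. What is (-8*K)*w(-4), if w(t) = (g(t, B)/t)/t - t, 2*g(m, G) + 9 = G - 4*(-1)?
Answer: -120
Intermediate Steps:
g(m, G) = -5/2 + G/2 (g(m, G) = -9/2 + (G - 4*(-1))/2 = -9/2 + (G + 4)/2 = -9/2 + (4 + G)/2 = -9/2 + (2 + G/2) = -5/2 + G/2)
K = 4 (K = -1*(-4) = 4)
w(t) = -t - 4/t² (w(t) = ((-5/2 + (½)*(-3))/t)/t - t = ((-5/2 - 3/2)/t)/t - t = (-4/t)/t - t = -4/t² - t = -t - 4/t²)
(-8*K)*w(-4) = (-8*4)*(-1*(-4) - 4/(-4)²) = -32*(4 - 4*1/16) = -32*(4 - ¼) = -32*15/4 = -120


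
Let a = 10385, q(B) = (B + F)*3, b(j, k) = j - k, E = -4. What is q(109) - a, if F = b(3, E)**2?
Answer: -9911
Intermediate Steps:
F = 49 (F = (3 - 1*(-4))**2 = (3 + 4)**2 = 7**2 = 49)
q(B) = 147 + 3*B (q(B) = (B + 49)*3 = (49 + B)*3 = 147 + 3*B)
q(109) - a = (147 + 3*109) - 1*10385 = (147 + 327) - 10385 = 474 - 10385 = -9911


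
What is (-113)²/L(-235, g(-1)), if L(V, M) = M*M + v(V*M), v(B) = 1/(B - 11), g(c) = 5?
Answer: 15144034/29649 ≈ 510.78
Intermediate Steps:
v(B) = 1/(-11 + B)
L(V, M) = M² + 1/(-11 + M*V) (L(V, M) = M*M + 1/(-11 + V*M) = M² + 1/(-11 + M*V))
(-113)²/L(-235, g(-1)) = (-113)²/(((1 + 5²*(-11 + 5*(-235)))/(-11 + 5*(-235)))) = 12769/(((1 + 25*(-11 - 1175))/(-11 - 1175))) = 12769/(((1 + 25*(-1186))/(-1186))) = 12769/((-(1 - 29650)/1186)) = 12769/((-1/1186*(-29649))) = 12769/(29649/1186) = 12769*(1186/29649) = 15144034/29649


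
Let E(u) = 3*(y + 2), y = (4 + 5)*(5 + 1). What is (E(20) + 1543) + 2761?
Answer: 4472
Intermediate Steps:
y = 54 (y = 9*6 = 54)
E(u) = 168 (E(u) = 3*(54 + 2) = 3*56 = 168)
(E(20) + 1543) + 2761 = (168 + 1543) + 2761 = 1711 + 2761 = 4472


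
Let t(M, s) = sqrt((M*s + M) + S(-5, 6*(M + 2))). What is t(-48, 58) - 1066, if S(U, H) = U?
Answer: -1066 + I*sqrt(2837) ≈ -1066.0 + 53.263*I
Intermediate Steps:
t(M, s) = sqrt(-5 + M + M*s) (t(M, s) = sqrt((M*s + M) - 5) = sqrt((M + M*s) - 5) = sqrt(-5 + M + M*s))
t(-48, 58) - 1066 = sqrt(-5 - 48 - 48*58) - 1066 = sqrt(-5 - 48 - 2784) - 1066 = sqrt(-2837) - 1066 = I*sqrt(2837) - 1066 = -1066 + I*sqrt(2837)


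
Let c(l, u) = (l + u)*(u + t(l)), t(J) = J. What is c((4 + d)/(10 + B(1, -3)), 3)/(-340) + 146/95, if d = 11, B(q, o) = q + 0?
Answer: 289378/195415 ≈ 1.4808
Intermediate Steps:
B(q, o) = q
c(l, u) = (l + u)² (c(l, u) = (l + u)*(u + l) = (l + u)*(l + u) = (l + u)²)
c((4 + d)/(10 + B(1, -3)), 3)/(-340) + 146/95 = (((4 + 11)/(10 + 1))² + 3² + 2*((4 + 11)/(10 + 1))*3)/(-340) + 146/95 = ((15/11)² + 9 + 2*(15/11)*3)*(-1/340) + 146*(1/95) = ((15*(1/11))² + 9 + 2*(15*(1/11))*3)*(-1/340) + 146/95 = ((15/11)² + 9 + 2*(15/11)*3)*(-1/340) + 146/95 = (225/121 + 9 + 90/11)*(-1/340) + 146/95 = (2304/121)*(-1/340) + 146/95 = -576/10285 + 146/95 = 289378/195415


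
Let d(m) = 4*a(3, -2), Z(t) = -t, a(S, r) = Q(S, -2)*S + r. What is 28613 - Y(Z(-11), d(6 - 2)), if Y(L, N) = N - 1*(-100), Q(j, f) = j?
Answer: 28485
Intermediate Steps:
a(S, r) = r + S² (a(S, r) = S*S + r = S² + r = r + S²)
d(m) = 28 (d(m) = 4*(-2 + 3²) = 4*(-2 + 9) = 4*7 = 28)
Y(L, N) = 100 + N (Y(L, N) = N + 100 = 100 + N)
28613 - Y(Z(-11), d(6 - 2)) = 28613 - (100 + 28) = 28613 - 1*128 = 28613 - 128 = 28485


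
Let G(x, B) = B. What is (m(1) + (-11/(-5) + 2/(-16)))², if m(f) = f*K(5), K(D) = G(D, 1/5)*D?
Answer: 15129/1600 ≈ 9.4556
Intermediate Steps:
K(D) = D/5
m(f) = f (m(f) = f*((⅕)*5) = f*1 = f)
(m(1) + (-11/(-5) + 2/(-16)))² = (1 + (-11/(-5) + 2/(-16)))² = (1 + (-11*(-⅕) + 2*(-1/16)))² = (1 + (11/5 - ⅛))² = (1 + 83/40)² = (123/40)² = 15129/1600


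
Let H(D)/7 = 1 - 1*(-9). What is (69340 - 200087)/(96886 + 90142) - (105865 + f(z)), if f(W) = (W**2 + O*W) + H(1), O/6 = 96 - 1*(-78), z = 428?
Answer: -137643574375/187028 ≈ -7.3595e+5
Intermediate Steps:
H(D) = 70 (H(D) = 7*(1 - 1*(-9)) = 7*(1 + 9) = 7*10 = 70)
O = 1044 (O = 6*(96 - 1*(-78)) = 6*(96 + 78) = 6*174 = 1044)
f(W) = 70 + W**2 + 1044*W (f(W) = (W**2 + 1044*W) + 70 = 70 + W**2 + 1044*W)
(69340 - 200087)/(96886 + 90142) - (105865 + f(z)) = (69340 - 200087)/(96886 + 90142) - (105865 + (70 + 428**2 + 1044*428)) = -130747/187028 - (105865 + (70 + 183184 + 446832)) = -130747*1/187028 - (105865 + 630086) = -130747/187028 - 1*735951 = -130747/187028 - 735951 = -137643574375/187028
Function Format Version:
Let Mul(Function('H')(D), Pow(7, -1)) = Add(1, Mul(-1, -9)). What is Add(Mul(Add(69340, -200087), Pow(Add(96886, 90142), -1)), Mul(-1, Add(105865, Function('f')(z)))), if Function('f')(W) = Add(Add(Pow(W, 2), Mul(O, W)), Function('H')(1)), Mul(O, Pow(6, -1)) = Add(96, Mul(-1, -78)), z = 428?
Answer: Rational(-137643574375, 187028) ≈ -7.3595e+5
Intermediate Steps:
Function('H')(D) = 70 (Function('H')(D) = Mul(7, Add(1, Mul(-1, -9))) = Mul(7, Add(1, 9)) = Mul(7, 10) = 70)
O = 1044 (O = Mul(6, Add(96, Mul(-1, -78))) = Mul(6, Add(96, 78)) = Mul(6, 174) = 1044)
Function('f')(W) = Add(70, Pow(W, 2), Mul(1044, W)) (Function('f')(W) = Add(Add(Pow(W, 2), Mul(1044, W)), 70) = Add(70, Pow(W, 2), Mul(1044, W)))
Add(Mul(Add(69340, -200087), Pow(Add(96886, 90142), -1)), Mul(-1, Add(105865, Function('f')(z)))) = Add(Mul(Add(69340, -200087), Pow(Add(96886, 90142), -1)), Mul(-1, Add(105865, Add(70, Pow(428, 2), Mul(1044, 428))))) = Add(Mul(-130747, Pow(187028, -1)), Mul(-1, Add(105865, Add(70, 183184, 446832)))) = Add(Mul(-130747, Rational(1, 187028)), Mul(-1, Add(105865, 630086))) = Add(Rational(-130747, 187028), Mul(-1, 735951)) = Add(Rational(-130747, 187028), -735951) = Rational(-137643574375, 187028)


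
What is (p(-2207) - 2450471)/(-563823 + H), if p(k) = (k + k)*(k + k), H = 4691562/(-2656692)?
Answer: -7541872597350/249651457513 ≈ -30.210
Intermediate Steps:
H = -781927/442782 (H = 4691562*(-1/2656692) = -781927/442782 ≈ -1.7659)
p(k) = 4*k² (p(k) = (2*k)*(2*k) = 4*k²)
(p(-2207) - 2450471)/(-563823 + H) = (4*(-2207)² - 2450471)/(-563823 - 781927/442782) = (4*4870849 - 2450471)/(-249651457513/442782) = (19483396 - 2450471)*(-442782/249651457513) = 17032925*(-442782/249651457513) = -7541872597350/249651457513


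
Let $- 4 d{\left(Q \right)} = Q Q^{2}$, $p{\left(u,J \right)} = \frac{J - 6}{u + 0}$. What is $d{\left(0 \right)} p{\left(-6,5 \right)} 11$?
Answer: $0$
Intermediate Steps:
$p{\left(u,J \right)} = \frac{-6 + J}{u}$
$d{\left(Q \right)} = - \frac{Q^{3}}{4}$ ($d{\left(Q \right)} = - \frac{Q Q^{2}}{4} = - \frac{Q^{3}}{4}$)
$d{\left(0 \right)} p{\left(-6,5 \right)} 11 = - \frac{0^{3}}{4} \frac{-6 + 5}{-6} \cdot 11 = \left(- \frac{1}{4}\right) 0 \left(\left(- \frac{1}{6}\right) \left(-1\right)\right) 11 = 0 \cdot \frac{1}{6} \cdot 11 = 0 \cdot 11 = 0$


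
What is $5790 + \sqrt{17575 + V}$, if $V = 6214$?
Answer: $5790 + \sqrt{23789} \approx 5944.2$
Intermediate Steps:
$5790 + \sqrt{17575 + V} = 5790 + \sqrt{17575 + 6214} = 5790 + \sqrt{23789}$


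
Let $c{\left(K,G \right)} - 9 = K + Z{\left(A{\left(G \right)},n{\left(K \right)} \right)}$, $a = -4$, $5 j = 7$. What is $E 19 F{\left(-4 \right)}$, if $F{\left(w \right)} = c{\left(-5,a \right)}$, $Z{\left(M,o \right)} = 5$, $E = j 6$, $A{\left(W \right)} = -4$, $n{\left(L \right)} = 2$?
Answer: $\frac{7182}{5} \approx 1436.4$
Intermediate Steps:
$j = \frac{7}{5}$ ($j = \frac{1}{5} \cdot 7 = \frac{7}{5} \approx 1.4$)
$E = \frac{42}{5}$ ($E = \frac{7}{5} \cdot 6 = \frac{42}{5} \approx 8.4$)
$c{\left(K,G \right)} = 14 + K$ ($c{\left(K,G \right)} = 9 + \left(K + 5\right) = 9 + \left(5 + K\right) = 14 + K$)
$F{\left(w \right)} = 9$ ($F{\left(w \right)} = 14 - 5 = 9$)
$E 19 F{\left(-4 \right)} = \frac{42}{5} \cdot 19 \cdot 9 = \frac{798}{5} \cdot 9 = \frac{7182}{5}$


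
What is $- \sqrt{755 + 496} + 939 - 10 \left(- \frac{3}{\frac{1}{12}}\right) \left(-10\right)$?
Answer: $-3380400 - 3 \sqrt{139} \approx -3.3804 \cdot 10^{6}$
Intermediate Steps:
$- \sqrt{755 + 496} + 939 - 10 \left(- \frac{3}{\frac{1}{12}}\right) \left(-10\right) = - \sqrt{1251} + 939 - 10 \left(- 3 \frac{1}{\frac{1}{12}}\right) \left(-10\right) = - 3 \sqrt{139} + 939 - 10 \left(\left(-3\right) 12\right) \left(-10\right) = - 3 \sqrt{139} + 939 \left(-10\right) \left(-36\right) \left(-10\right) = - 3 \sqrt{139} + 939 \cdot 360 \left(-10\right) = - 3 \sqrt{139} + 939 \left(-3600\right) = - 3 \sqrt{139} - 3380400 = -3380400 - 3 \sqrt{139}$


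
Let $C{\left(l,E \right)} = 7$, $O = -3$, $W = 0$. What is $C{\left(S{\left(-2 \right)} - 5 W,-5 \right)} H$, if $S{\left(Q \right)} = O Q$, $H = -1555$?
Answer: $-10885$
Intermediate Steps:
$S{\left(Q \right)} = - 3 Q$
$C{\left(S{\left(-2 \right)} - 5 W,-5 \right)} H = 7 \left(-1555\right) = -10885$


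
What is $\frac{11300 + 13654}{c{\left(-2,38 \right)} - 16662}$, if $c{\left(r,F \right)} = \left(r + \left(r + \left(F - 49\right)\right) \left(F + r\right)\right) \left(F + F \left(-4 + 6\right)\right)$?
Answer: $- \frac{4159}{11707} \approx -0.35526$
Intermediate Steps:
$c{\left(r,F \right)} = 3 F \left(r + \left(F + r\right) \left(-49 + F + r\right)\right)$ ($c{\left(r,F \right)} = \left(r + \left(r + \left(F - 49\right)\right) \left(F + r\right)\right) \left(F + F 2\right) = \left(r + \left(r + \left(-49 + F\right)\right) \left(F + r\right)\right) \left(F + 2 F\right) = \left(r + \left(-49 + F + r\right) \left(F + r\right)\right) 3 F = \left(r + \left(F + r\right) \left(-49 + F + r\right)\right) 3 F = 3 F \left(r + \left(F + r\right) \left(-49 + F + r\right)\right)$)
$\frac{11300 + 13654}{c{\left(-2,38 \right)} - 16662} = \frac{11300 + 13654}{3 \cdot 38 \left(38^{2} + \left(-2\right)^{2} - 1862 - -96 + 2 \cdot 38 \left(-2\right)\right) - 16662} = \frac{24954}{3 \cdot 38 \left(1444 + 4 - 1862 + 96 - 152\right) - 16662} = \frac{24954}{3 \cdot 38 \left(-470\right) - 16662} = \frac{24954}{-53580 - 16662} = \frac{24954}{-70242} = 24954 \left(- \frac{1}{70242}\right) = - \frac{4159}{11707}$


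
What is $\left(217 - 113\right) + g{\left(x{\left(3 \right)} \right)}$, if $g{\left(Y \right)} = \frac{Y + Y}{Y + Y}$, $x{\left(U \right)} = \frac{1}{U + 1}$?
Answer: $105$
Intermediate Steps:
$x{\left(U \right)} = \frac{1}{1 + U}$
$g{\left(Y \right)} = 1$ ($g{\left(Y \right)} = \frac{2 Y}{2 Y} = 2 Y \frac{1}{2 Y} = 1$)
$\left(217 - 113\right) + g{\left(x{\left(3 \right)} \right)} = \left(217 - 113\right) + 1 = 104 + 1 = 105$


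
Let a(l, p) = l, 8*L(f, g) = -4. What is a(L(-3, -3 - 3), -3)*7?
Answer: -7/2 ≈ -3.5000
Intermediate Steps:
L(f, g) = -1/2 (L(f, g) = (1/8)*(-4) = -1/2)
a(L(-3, -3 - 3), -3)*7 = -1/2*7 = -7/2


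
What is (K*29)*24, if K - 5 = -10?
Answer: -3480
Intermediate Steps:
K = -5 (K = 5 - 10 = -5)
(K*29)*24 = -5*29*24 = -145*24 = -3480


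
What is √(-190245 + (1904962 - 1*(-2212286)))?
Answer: √3927003 ≈ 1981.7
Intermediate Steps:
√(-190245 + (1904962 - 1*(-2212286))) = √(-190245 + (1904962 + 2212286)) = √(-190245 + 4117248) = √3927003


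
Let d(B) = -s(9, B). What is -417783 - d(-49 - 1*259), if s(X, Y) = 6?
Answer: -417777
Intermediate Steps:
d(B) = -6 (d(B) = -1*6 = -6)
-417783 - d(-49 - 1*259) = -417783 - 1*(-6) = -417783 + 6 = -417777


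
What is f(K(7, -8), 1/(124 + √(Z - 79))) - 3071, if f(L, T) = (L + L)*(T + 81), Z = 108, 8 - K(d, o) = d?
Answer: -44644175/15347 - 2*√29/15347 ≈ -2909.0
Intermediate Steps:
K(d, o) = 8 - d
f(L, T) = 2*L*(81 + T) (f(L, T) = (2*L)*(81 + T) = 2*L*(81 + T))
f(K(7, -8), 1/(124 + √(Z - 79))) - 3071 = 2*(8 - 1*7)*(81 + 1/(124 + √(108 - 79))) - 3071 = 2*(8 - 7)*(81 + 1/(124 + √29)) - 3071 = 2*1*(81 + 1/(124 + √29)) - 3071 = (162 + 2/(124 + √29)) - 3071 = -2909 + 2/(124 + √29)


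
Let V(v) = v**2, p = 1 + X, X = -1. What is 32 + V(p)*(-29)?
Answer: 32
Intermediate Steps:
p = 0 (p = 1 - 1 = 0)
32 + V(p)*(-29) = 32 + 0**2*(-29) = 32 + 0*(-29) = 32 + 0 = 32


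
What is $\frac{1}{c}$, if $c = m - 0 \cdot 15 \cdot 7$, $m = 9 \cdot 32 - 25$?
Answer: $\frac{1}{263} \approx 0.0038023$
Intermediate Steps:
$m = 263$ ($m = 288 - 25 = 263$)
$c = 263$ ($c = 263 - 0 \cdot 15 \cdot 7 = 263 - 0 \cdot 7 = 263 - 0 = 263 + 0 = 263$)
$\frac{1}{c} = \frac{1}{263}$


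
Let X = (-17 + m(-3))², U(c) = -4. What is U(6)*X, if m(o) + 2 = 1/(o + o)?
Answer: -13225/9 ≈ -1469.4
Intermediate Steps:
m(o) = -2 + 1/(2*o) (m(o) = -2 + 1/(o + o) = -2 + 1/(2*o))
X = 13225/36 (X = (-17 + (-2 + (½)/(-3)))² = (-17 + (-2 + (½)*(-⅓)))² = (-17 + (-2 - ⅙))² = (-17 - 13/6)² = (-115/6)² = 13225/36 ≈ 367.36)
U(6)*X = -4*13225/36 = -13225/9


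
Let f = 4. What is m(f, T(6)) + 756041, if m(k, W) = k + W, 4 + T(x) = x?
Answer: 756047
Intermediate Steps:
T(x) = -4 + x
m(k, W) = W + k
m(f, T(6)) + 756041 = ((-4 + 6) + 4) + 756041 = (2 + 4) + 756041 = 6 + 756041 = 756047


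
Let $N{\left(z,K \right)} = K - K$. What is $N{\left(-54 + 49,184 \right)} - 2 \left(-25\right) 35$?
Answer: $1750$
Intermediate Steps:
$N{\left(z,K \right)} = 0$
$N{\left(-54 + 49,184 \right)} - 2 \left(-25\right) 35 = 0 - 2 \left(-25\right) 35 = 0 - \left(-50\right) 35 = 0 - -1750 = 0 + 1750 = 1750$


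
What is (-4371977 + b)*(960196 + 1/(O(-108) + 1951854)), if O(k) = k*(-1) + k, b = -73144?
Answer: -2776959552232378195/650618 ≈ -4.2682e+12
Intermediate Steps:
O(k) = 0 (O(k) = -k + k = 0)
(-4371977 + b)*(960196 + 1/(O(-108) + 1951854)) = (-4371977 - 73144)*(960196 + 1/(0 + 1951854)) = -4445121*(960196 + 1/1951854) = -4445121*1874162403385/1951854 = -2776959552232378195/650618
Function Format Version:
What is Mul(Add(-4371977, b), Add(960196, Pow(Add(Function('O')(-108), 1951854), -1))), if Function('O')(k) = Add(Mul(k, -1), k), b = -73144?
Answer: Rational(-2776959552232378195, 650618) ≈ -4.2682e+12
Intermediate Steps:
Function('O')(k) = 0 (Function('O')(k) = Add(Mul(-1, k), k) = 0)
Mul(Add(-4371977, b), Add(960196, Pow(Add(Function('O')(-108), 1951854), -1))) = Mul(Add(-4371977, -73144), Add(960196, Pow(Add(0, 1951854), -1))) = Mul(-4445121, Add(960196, Pow(1951854, -1))) = Mul(-4445121, Add(960196, Rational(1, 1951854))) = Mul(-4445121, Rational(1874162403385, 1951854)) = Rational(-2776959552232378195, 650618)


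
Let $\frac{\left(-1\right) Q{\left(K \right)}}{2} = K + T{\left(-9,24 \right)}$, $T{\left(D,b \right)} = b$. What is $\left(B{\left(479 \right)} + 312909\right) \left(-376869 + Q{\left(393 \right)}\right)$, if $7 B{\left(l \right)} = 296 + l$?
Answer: $- \frac{827599396014}{7} \approx -1.1823 \cdot 10^{11}$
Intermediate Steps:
$B{\left(l \right)} = \frac{296}{7} + \frac{l}{7}$ ($B{\left(l \right)} = \frac{296 + l}{7} = \frac{296}{7} + \frac{l}{7}$)
$Q{\left(K \right)} = -48 - 2 K$ ($Q{\left(K \right)} = - 2 \left(K + 24\right) = - 2 \left(24 + K\right) = -48 - 2 K$)
$\left(B{\left(479 \right)} + 312909\right) \left(-376869 + Q{\left(393 \right)}\right) = \left(\left(\frac{296}{7} + \frac{1}{7} \cdot 479\right) + 312909\right) \left(-376869 - 834\right) = \left(\left(\frac{296}{7} + \frac{479}{7}\right) + 312909\right) \left(-376869 - 834\right) = \left(\frac{775}{7} + 312909\right) \left(-376869 - 834\right) = \frac{2191138}{7} \left(-377703\right) = - \frac{827599396014}{7}$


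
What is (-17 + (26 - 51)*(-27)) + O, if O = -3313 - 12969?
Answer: -15624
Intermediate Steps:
O = -16282
(-17 + (26 - 51)*(-27)) + O = (-17 + (26 - 51)*(-27)) - 16282 = (-17 - 25*(-27)) - 16282 = (-17 + 675) - 16282 = 658 - 16282 = -15624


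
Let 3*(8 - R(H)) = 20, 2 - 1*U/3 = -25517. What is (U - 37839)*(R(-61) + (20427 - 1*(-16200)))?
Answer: 1418175810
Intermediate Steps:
U = 76557 (U = 6 - 3*(-25517) = 6 + 76551 = 76557)
R(H) = 4/3 (R(H) = 8 - 1/3*20 = 8 - 20/3 = 4/3)
(U - 37839)*(R(-61) + (20427 - 1*(-16200))) = (76557 - 37839)*(4/3 + (20427 - 1*(-16200))) = 38718*(4/3 + (20427 + 16200)) = 38718*(4/3 + 36627) = 38718*(109885/3) = 1418175810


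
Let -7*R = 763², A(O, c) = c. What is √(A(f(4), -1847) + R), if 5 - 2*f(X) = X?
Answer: 3*I*√9446 ≈ 291.57*I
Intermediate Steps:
f(X) = 5/2 - X/2
R = -83167 (R = -⅐*763² = -⅐*582169 = -83167)
√(A(f(4), -1847) + R) = √(-1847 - 83167) = √(-85014) = 3*I*√9446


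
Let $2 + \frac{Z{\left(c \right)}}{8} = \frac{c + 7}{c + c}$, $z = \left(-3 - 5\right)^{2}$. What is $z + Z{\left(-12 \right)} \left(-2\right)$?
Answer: $\frac{278}{3} \approx 92.667$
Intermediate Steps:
$z = 64$ ($z = \left(-8\right)^{2} = 64$)
$Z{\left(c \right)} = -16 + \frac{4 \left(7 + c\right)}{c}$ ($Z{\left(c \right)} = -16 + 8 \frac{c + 7}{c + c} = -16 + 8 \frac{7 + c}{2 c} = -16 + \frac{4 \left(7 + c\right)}{c}$)
$z + Z{\left(-12 \right)} \left(-2\right) = 64 + \left(-12 + \frac{28}{-12}\right) \left(-2\right) = 64 + \left(-12 + 28 \left(- \frac{1}{12}\right)\right) \left(-2\right) = 64 + \left(-12 - \frac{7}{3}\right) \left(-2\right) = 64 - - \frac{86}{3} = 64 + \frac{86}{3} = \frac{278}{3}$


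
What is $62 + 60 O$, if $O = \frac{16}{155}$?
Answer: $\frac{2114}{31} \approx 68.194$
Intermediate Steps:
$O = \frac{16}{155}$ ($O = 16 \cdot \frac{1}{155} = \frac{16}{155} \approx 0.10323$)
$62 + 60 O = 62 + 60 \cdot \frac{16}{155} = 62 + \frac{192}{31} = \frac{2114}{31}$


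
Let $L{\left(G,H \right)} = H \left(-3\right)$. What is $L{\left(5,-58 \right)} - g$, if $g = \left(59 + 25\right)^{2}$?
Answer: $-6882$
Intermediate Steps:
$L{\left(G,H \right)} = - 3 H$
$g = 7056$ ($g = 84^{2} = 7056$)
$L{\left(5,-58 \right)} - g = \left(-3\right) \left(-58\right) - 7056 = 174 - 7056 = -6882$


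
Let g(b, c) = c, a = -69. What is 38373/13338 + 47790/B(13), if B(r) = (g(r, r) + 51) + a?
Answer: -42482077/4446 ≈ -9555.1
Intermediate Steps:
B(r) = -18 + r (B(r) = (r + 51) - 69 = (51 + r) - 69 = -18 + r)
38373/13338 + 47790/B(13) = 38373/13338 + 47790/(-18 + 13) = 38373*(1/13338) + 47790/(-5) = 12791/4446 + 47790*(-⅕) = 12791/4446 - 9558 = -42482077/4446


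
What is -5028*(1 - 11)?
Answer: 50280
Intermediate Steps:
-5028*(1 - 11) = -5028*(-10) = -838*(-60) = 50280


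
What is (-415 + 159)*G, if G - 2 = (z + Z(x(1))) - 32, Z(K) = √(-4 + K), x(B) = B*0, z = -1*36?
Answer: 16896 - 512*I ≈ 16896.0 - 512.0*I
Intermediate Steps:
z = -36
x(B) = 0
G = -66 + 2*I (G = 2 + ((-36 + √(-4 + 0)) - 32) = 2 + ((-36 + √(-4)) - 32) = 2 + ((-36 + 2*I) - 32) = 2 + (-68 + 2*I) = -66 + 2*I ≈ -66.0 + 2.0*I)
(-415 + 159)*G = (-415 + 159)*(-66 + 2*I) = -256*(-66 + 2*I) = 16896 - 512*I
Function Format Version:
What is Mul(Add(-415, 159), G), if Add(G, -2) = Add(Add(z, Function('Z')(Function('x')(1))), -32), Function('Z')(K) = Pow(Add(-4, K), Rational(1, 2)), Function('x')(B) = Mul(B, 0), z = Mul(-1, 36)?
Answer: Add(16896, Mul(-512, I)) ≈ Add(16896., Mul(-512.00, I))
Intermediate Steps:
z = -36
Function('x')(B) = 0
G = Add(-66, Mul(2, I)) (G = Add(2, Add(Add(-36, Pow(Add(-4, 0), Rational(1, 2))), -32)) = Add(2, Add(Add(-36, Pow(-4, Rational(1, 2))), -32)) = Add(2, Add(Add(-36, Mul(2, I)), -32)) = Add(2, Add(-68, Mul(2, I))) = Add(-66, Mul(2, I)) ≈ Add(-66.000, Mul(2.0000, I)))
Mul(Add(-415, 159), G) = Mul(Add(-415, 159), Add(-66, Mul(2, I))) = Mul(-256, Add(-66, Mul(2, I))) = Add(16896, Mul(-512, I))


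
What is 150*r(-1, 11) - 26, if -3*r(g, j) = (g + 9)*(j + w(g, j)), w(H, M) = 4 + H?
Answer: -5626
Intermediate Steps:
r(g, j) = -(9 + g)*(4 + g + j)/3 (r(g, j) = -(g + 9)*(j + (4 + g))/3 = -(9 + g)*(4 + g + j)/3)
150*r(-1, 11) - 26 = 150*(-12 - 3*11 - 13/3*(-1) - ⅓*(-1)² - ⅓*(-1)*11) - 26 = 150*(-12 - 33 + 13/3 - ⅓*1 + 11/3) - 26 = 150*(-12 - 33 + 13/3 - ⅓ + 11/3) - 26 = 150*(-112/3) - 26 = -5600 - 26 = -5626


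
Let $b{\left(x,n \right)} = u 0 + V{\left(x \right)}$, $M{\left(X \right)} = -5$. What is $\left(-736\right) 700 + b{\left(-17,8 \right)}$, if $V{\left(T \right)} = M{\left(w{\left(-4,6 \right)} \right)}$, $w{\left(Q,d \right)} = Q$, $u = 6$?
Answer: $-515205$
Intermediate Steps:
$V{\left(T \right)} = -5$
$b{\left(x,n \right)} = -5$ ($b{\left(x,n \right)} = 6 \cdot 0 - 5 = 0 - 5 = -5$)
$\left(-736\right) 700 + b{\left(-17,8 \right)} = \left(-736\right) 700 - 5 = -515200 - 5 = -515205$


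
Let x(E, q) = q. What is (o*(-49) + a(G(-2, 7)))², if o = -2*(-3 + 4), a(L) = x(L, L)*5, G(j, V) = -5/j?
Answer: 48841/4 ≈ 12210.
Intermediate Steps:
a(L) = 5*L (a(L) = L*5 = 5*L)
o = -2 (o = -2*1 = -2)
(o*(-49) + a(G(-2, 7)))² = (-2*(-49) + 5*(-5/(-2)))² = (98 + 5*(-5*(-½)))² = (98 + 5*(5/2))² = (98 + 25/2)² = (221/2)² = 48841/4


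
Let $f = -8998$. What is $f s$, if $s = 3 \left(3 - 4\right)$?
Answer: $26994$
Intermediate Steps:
$s = -3$ ($s = 3 \left(-1\right) = -3$)
$f s = \left(-8998\right) \left(-3\right) = 26994$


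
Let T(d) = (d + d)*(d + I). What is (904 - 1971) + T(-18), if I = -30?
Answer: 661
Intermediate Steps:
T(d) = 2*d*(-30 + d) (T(d) = (d + d)*(d - 30) = (2*d)*(-30 + d) = 2*d*(-30 + d))
(904 - 1971) + T(-18) = (904 - 1971) + 2*(-18)*(-30 - 18) = -1067 + 2*(-18)*(-48) = -1067 + 1728 = 661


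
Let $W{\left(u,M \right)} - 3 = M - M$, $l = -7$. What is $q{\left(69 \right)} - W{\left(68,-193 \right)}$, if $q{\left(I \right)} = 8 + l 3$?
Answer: $-16$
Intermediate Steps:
$W{\left(u,M \right)} = 3$ ($W{\left(u,M \right)} = 3 + \left(M - M\right) = 3 + 0 = 3$)
$q{\left(I \right)} = -13$ ($q{\left(I \right)} = 8 - 21 = -13$)
$q{\left(69 \right)} - W{\left(68,-193 \right)} = -13 - 3 = -16$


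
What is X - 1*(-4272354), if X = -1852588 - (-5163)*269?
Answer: 3808613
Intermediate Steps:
X = -463741 (X = -1852588 - 1*(-1388847) = -1852588 + 1388847 = -463741)
X - 1*(-4272354) = -463741 - 1*(-4272354) = -463741 + 4272354 = 3808613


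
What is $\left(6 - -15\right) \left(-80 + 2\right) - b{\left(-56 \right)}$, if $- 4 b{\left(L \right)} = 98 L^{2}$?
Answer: $75194$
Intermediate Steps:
$b{\left(L \right)} = - \frac{49 L^{2}}{2}$ ($b{\left(L \right)} = - \frac{98 L^{2}}{4} = - \frac{49 L^{2}}{2}$)
$\left(6 - -15\right) \left(-80 + 2\right) - b{\left(-56 \right)} = \left(6 - -15\right) \left(-80 + 2\right) - - \frac{49 \left(-56\right)^{2}}{2} = \left(6 + 15\right) \left(-78\right) - \left(- \frac{49}{2}\right) 3136 = 21 \left(-78\right) - -76832 = -1638 + 76832 = 75194$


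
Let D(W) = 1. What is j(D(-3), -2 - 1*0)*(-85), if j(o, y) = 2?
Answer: -170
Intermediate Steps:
j(D(-3), -2 - 1*0)*(-85) = 2*(-85) = -170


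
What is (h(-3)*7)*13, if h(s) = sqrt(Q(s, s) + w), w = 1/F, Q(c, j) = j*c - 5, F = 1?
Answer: 91*sqrt(5) ≈ 203.48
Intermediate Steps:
Q(c, j) = -5 + c*j (Q(c, j) = c*j - 5 = -5 + c*j)
w = 1 (w = 1/1 = 1)
h(s) = sqrt(-4 + s**2) (h(s) = sqrt((-5 + s*s) + 1) = sqrt((-5 + s**2) + 1) = sqrt(-4 + s**2))
(h(-3)*7)*13 = (sqrt(-4 + (-3)**2)*7)*13 = (sqrt(-4 + 9)*7)*13 = (sqrt(5)*7)*13 = (7*sqrt(5))*13 = 91*sqrt(5)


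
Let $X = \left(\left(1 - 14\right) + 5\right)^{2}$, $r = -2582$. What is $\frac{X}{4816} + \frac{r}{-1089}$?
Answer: $\frac{781538}{327789} \approx 2.3843$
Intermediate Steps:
$X = 64$ ($X = \left(\left(1 - 14\right) + 5\right)^{2} = \left(-13 + 5\right)^{2} = \left(-8\right)^{2} = 64$)
$\frac{X}{4816} + \frac{r}{-1089} = \frac{64}{4816} - \frac{2582}{-1089} = 64 \cdot \frac{1}{4816} - - \frac{2582}{1089} = \frac{4}{301} + \frac{2582}{1089} = \frac{781538}{327789}$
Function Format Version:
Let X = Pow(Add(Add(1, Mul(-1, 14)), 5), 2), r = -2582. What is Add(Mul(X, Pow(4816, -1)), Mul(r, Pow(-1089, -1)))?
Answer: Rational(781538, 327789) ≈ 2.3843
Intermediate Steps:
X = 64 (X = Pow(Add(Add(1, -14), 5), 2) = Pow(Add(-13, 5), 2) = Pow(-8, 2) = 64)
Add(Mul(X, Pow(4816, -1)), Mul(r, Pow(-1089, -1))) = Add(Mul(64, Pow(4816, -1)), Mul(-2582, Pow(-1089, -1))) = Add(Mul(64, Rational(1, 4816)), Mul(-2582, Rational(-1, 1089))) = Add(Rational(4, 301), Rational(2582, 1089)) = Rational(781538, 327789)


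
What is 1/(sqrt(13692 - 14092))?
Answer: -I/20 ≈ -0.05*I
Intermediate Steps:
1/(sqrt(13692 - 14092)) = 1/(sqrt(-400)) = 1/(20*I) = -I/20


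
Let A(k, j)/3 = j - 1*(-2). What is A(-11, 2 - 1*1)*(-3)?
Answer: -27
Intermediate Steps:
A(k, j) = 6 + 3*j (A(k, j) = 3*(j - 1*(-2)) = 3*(j + 2) = 3*(2 + j) = 6 + 3*j)
A(-11, 2 - 1*1)*(-3) = (6 + 3*(2 - 1*1))*(-3) = (6 + 3*(2 - 1))*(-3) = (6 + 3*1)*(-3) = (6 + 3)*(-3) = 9*(-3) = -27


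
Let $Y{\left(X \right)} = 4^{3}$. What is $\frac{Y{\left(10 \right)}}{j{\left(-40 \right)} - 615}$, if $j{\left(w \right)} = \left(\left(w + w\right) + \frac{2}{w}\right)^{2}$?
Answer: $\frac{25600}{2317201} \approx 0.011048$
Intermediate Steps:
$Y{\left(X \right)} = 64$
$j{\left(w \right)} = \left(2 w + \frac{2}{w}\right)^{2}$
$\frac{Y{\left(10 \right)}}{j{\left(-40 \right)} - 615} = \frac{1}{\frac{4 \left(1 + \left(-40\right)^{2}\right)^{2}}{1600} - 615} \cdot 64 = \frac{1}{4 \cdot \frac{1}{1600} \left(1 + 1600\right)^{2} - 615} \cdot 64 = \frac{1}{4 \cdot \frac{1}{1600} \cdot 1601^{2} - 615} \cdot 64 = \frac{1}{4 \cdot \frac{1}{1600} \cdot 2563201 - 615} \cdot 64 = \frac{1}{\frac{2563201}{400} - 615} \cdot 64 = \frac{1}{\frac{2317201}{400}} \cdot 64 = \frac{400}{2317201} \cdot 64 = \frac{25600}{2317201}$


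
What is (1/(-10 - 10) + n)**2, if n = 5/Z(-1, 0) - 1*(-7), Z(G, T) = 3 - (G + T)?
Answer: 1681/25 ≈ 67.240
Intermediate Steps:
Z(G, T) = 3 - G - T (Z(G, T) = 3 + (-G - T) = 3 - G - T)
n = 33/4 (n = 5/(3 - 1*(-1) - 1*0) - 1*(-7) = 5/(3 + 1 + 0) + 7 = 5/4 + 7 = 33/4 ≈ 8.2500)
(1/(-10 - 10) + n)**2 = (1/(-10 - 10) + 33/4)**2 = (1/(-20) + 33/4)**2 = (-1/20 + 33/4)**2 = (41/5)**2 = 1681/25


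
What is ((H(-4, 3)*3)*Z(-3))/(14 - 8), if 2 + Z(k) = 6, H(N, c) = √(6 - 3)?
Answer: 2*√3 ≈ 3.4641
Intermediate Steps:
H(N, c) = √3
Z(k) = 4 (Z(k) = -2 + 6 = 4)
((H(-4, 3)*3)*Z(-3))/(14 - 8) = ((√3*3)*4)/(14 - 8) = ((3*√3)*4)/6 = (12*√3)*(⅙) = 2*√3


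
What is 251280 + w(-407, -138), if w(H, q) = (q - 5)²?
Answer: 271729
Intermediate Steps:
w(H, q) = (-5 + q)²
251280 + w(-407, -138) = 251280 + (-5 - 138)² = 251280 + (-143)² = 251280 + 20449 = 271729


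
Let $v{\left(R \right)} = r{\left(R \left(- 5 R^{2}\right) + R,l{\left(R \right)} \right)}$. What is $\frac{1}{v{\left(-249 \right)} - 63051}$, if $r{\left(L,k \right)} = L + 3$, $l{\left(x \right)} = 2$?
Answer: $\frac{1}{77127948} \approx 1.2965 \cdot 10^{-8}$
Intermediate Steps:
$r{\left(L,k \right)} = 3 + L$
$v{\left(R \right)} = 3 + R - 5 R^{3}$ ($v{\left(R \right)} = 3 + \left(R \left(- 5 R^{2}\right) + R\right) = 3 - \left(- R + 5 R^{3}\right) = 3 + R - 5 R^{3}$)
$\frac{1}{v{\left(-249 \right)} - 63051} = \frac{1}{\left(3 - 249 - 5 \left(-249\right)^{3}\right) - 63051} = \frac{1}{\left(3 - 249 - -77191245\right) - 63051} = \frac{1}{\left(3 - 249 + 77191245\right) - 63051} = \frac{1}{77190999 - 63051} = \frac{1}{77127948}$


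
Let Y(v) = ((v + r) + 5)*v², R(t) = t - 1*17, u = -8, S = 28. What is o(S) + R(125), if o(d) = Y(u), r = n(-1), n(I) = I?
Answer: -148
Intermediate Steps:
r = -1
R(t) = -17 + t (R(t) = t - 17 = -17 + t)
Y(v) = v²*(4 + v) (Y(v) = ((v - 1) + 5)*v² = ((-1 + v) + 5)*v² = (4 + v)*v² = v²*(4 + v))
o(d) = -256 (o(d) = (-8)²*(4 - 8) = 64*(-4) = -256)
o(S) + R(125) = -256 + (-17 + 125) = -256 + 108 = -148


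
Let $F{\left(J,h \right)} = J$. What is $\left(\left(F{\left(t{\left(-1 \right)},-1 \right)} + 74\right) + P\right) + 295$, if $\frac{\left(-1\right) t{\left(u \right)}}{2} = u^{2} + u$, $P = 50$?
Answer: $419$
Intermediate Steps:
$t{\left(u \right)} = - 2 u - 2 u^{2}$ ($t{\left(u \right)} = - 2 \left(u^{2} + u\right) = - 2 \left(u + u^{2}\right) = - 2 u - 2 u^{2}$)
$\left(\left(F{\left(t{\left(-1 \right)},-1 \right)} + 74\right) + P\right) + 295 = \left(\left(\left(-2\right) \left(-1\right) \left(1 - 1\right) + 74\right) + 50\right) + 295 = \left(\left(\left(-2\right) \left(-1\right) 0 + 74\right) + 50\right) + 295 = \left(\left(0 + 74\right) + 50\right) + 295 = \left(74 + 50\right) + 295 = 124 + 295 = 419$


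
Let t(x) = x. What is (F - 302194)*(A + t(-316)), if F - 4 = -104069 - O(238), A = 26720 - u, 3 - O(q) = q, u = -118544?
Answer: -58852366752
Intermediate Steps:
O(q) = 3 - q
A = 145264 (A = 26720 - 1*(-118544) = 26720 + 118544 = 145264)
F = -103830 (F = 4 + (-104069 - (3 - 1*238)) = 4 + (-104069 - (3 - 238)) = 4 + (-104069 - 1*(-235)) = 4 + (-104069 + 235) = 4 - 103834 = -103830)
(F - 302194)*(A + t(-316)) = (-103830 - 302194)*(145264 - 316) = -406024*144948 = -58852366752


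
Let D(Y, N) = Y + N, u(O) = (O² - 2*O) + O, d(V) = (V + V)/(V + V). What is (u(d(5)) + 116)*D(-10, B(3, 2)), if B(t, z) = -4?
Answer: -1624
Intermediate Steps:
d(V) = 1 (d(V) = (2*V)/((2*V)) = (2*V)*(1/(2*V)) = 1)
u(O) = O² - O
D(Y, N) = N + Y
(u(d(5)) + 116)*D(-10, B(3, 2)) = (1*(-1 + 1) + 116)*(-4 - 10) = (1*0 + 116)*(-14) = (0 + 116)*(-14) = 116*(-14) = -1624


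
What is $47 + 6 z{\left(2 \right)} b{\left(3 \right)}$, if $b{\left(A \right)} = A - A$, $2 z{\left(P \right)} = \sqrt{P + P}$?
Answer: $47$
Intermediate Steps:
$z{\left(P \right)} = \frac{\sqrt{2} \sqrt{P}}{2}$ ($z{\left(P \right)} = \frac{\sqrt{P + P}}{2} = \frac{\sqrt{2 P}}{2} = \frac{\sqrt{2} \sqrt{P}}{2}$)
$b{\left(A \right)} = 0$
$47 + 6 z{\left(2 \right)} b{\left(3 \right)} = 47 + 6 \frac{\sqrt{2} \sqrt{2}}{2} \cdot 0 = 47 + 6 \cdot 1 \cdot 0 = 47 + 6 \cdot 0 = 47 + 0 = 47$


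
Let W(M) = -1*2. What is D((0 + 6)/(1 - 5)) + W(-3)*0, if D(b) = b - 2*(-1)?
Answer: ½ ≈ 0.50000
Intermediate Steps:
W(M) = -2
D(b) = 2 + b (D(b) = b + 2 = 2 + b)
D((0 + 6)/(1 - 5)) + W(-3)*0 = (2 + (0 + 6)/(1 - 5)) - 2*0 = (2 + 6/(-4)) + 0 = (2 + 6*(-¼)) + 0 = (2 - 3/2) + 0 = ½ + 0 = ½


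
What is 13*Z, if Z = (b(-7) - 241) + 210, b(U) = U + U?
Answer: -585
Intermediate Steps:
b(U) = 2*U
Z = -45 (Z = (2*(-7) - 241) + 210 = (-14 - 241) + 210 = -255 + 210 = -45)
13*Z = 13*(-45) = -585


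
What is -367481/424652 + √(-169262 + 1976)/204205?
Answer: -367481/424652 + 7*I*√3414/204205 ≈ -0.86537 + 0.0020029*I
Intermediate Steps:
-367481/424652 + √(-169262 + 1976)/204205 = -367481*1/424652 + √(-167286)*(1/204205) = -367481/424652 + (7*I*√3414)*(1/204205) = -367481/424652 + 7*I*√3414/204205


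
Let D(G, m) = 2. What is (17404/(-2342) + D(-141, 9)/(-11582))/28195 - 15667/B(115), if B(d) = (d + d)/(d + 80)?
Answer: -116824254417490473/8795092079170 ≈ -13283.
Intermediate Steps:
B(d) = 2*d/(80 + d) (B(d) = (2*d)/(80 + d) = 2*d/(80 + d))
(17404/(-2342) + D(-141, 9)/(-11582))/28195 - 15667/B(115) = (17404/(-2342) + 2/(-11582))/28195 - 15667/(2*115/(80 + 115)) = (17404*(-1/2342) + 2*(-1/11582))*(1/28195) - 15667/(2*115/195) = (-8702/1171 - 1/5791)*(1/28195) - 15667/(2*115*(1/195)) = -50394453/6781261*1/28195 - 15667/46/39 = -50394453/191197653895 - 15667*39/46 = -50394453/191197653895 - 611013/46 = -116824254417490473/8795092079170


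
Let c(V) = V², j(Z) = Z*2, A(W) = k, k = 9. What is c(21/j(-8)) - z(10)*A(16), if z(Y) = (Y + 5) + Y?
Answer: -57159/256 ≈ -223.28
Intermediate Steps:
z(Y) = 5 + 2*Y (z(Y) = (5 + Y) + Y = 5 + 2*Y)
A(W) = 9
j(Z) = 2*Z
c(21/j(-8)) - z(10)*A(16) = (21/((2*(-8))))² - (5 + 2*10)*9 = (21/(-16))² - (5 + 20)*9 = (21*(-1/16))² - 25*9 = (-21/16)² - 1*225 = 441/256 - 225 = -57159/256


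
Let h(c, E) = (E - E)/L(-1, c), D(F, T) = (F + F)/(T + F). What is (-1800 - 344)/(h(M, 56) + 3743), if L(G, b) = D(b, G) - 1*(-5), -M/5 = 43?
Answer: -2144/3743 ≈ -0.57280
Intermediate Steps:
M = -215 (M = -5*43 = -215)
D(F, T) = 2*F/(F + T) (D(F, T) = (2*F)/(F + T) = 2*F/(F + T))
L(G, b) = 5 + 2*b/(G + b) (L(G, b) = 2*b/(b + G) - 1*(-5) = 2*b/(G + b) + 5 = 5 + 2*b/(G + b))
h(c, E) = 0 (h(c, E) = (E - E)/(((5*(-1) + 7*c)/(-1 + c))) = 0/(((-5 + 7*c)/(-1 + c))) = 0*((-1 + c)/(-5 + 7*c)) = 0)
(-1800 - 344)/(h(M, 56) + 3743) = (-1800 - 344)/(0 + 3743) = -2144/3743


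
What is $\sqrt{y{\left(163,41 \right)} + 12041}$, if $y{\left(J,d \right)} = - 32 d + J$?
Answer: $2 \sqrt{2723} \approx 104.36$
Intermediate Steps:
$y{\left(J,d \right)} = J - 32 d$
$\sqrt{y{\left(163,41 \right)} + 12041} = \sqrt{\left(163 - 1312\right) + 12041} = \sqrt{-1149 + 12041} = \sqrt{10892} = 2 \sqrt{2723}$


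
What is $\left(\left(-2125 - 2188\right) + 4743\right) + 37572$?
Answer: $38002$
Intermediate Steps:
$\left(\left(-2125 - 2188\right) + 4743\right) + 37572 = \left(-4313 + 4743\right) + 37572 = 430 + 37572 = 38002$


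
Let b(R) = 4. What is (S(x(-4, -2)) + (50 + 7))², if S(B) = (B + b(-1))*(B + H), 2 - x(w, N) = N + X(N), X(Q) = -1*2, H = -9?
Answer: 729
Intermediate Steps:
X(Q) = -2
x(w, N) = 4 - N (x(w, N) = 2 - (N - 2) = 2 - (-2 + N) = 2 + (2 - N) = 4 - N)
S(B) = (-9 + B)*(4 + B) (S(B) = (B + 4)*(B - 9) = (4 + B)*(-9 + B) = (-9 + B)*(4 + B))
(S(x(-4, -2)) + (50 + 7))² = ((-36 + (4 - 1*(-2))² - 5*(4 - 1*(-2))) + (50 + 7))² = ((-36 + (4 + 2)² - 5*(4 + 2)) + 57)² = ((-36 + 6² - 5*6) + 57)² = ((-36 + 36 - 30) + 57)² = (-30 + 57)² = 27² = 729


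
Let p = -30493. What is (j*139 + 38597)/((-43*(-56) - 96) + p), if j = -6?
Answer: -37763/28181 ≈ -1.3400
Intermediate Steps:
(j*139 + 38597)/((-43*(-56) - 96) + p) = (-6*139 + 38597)/((-43*(-56) - 96) - 30493) = (-834 + 38597)/((2408 - 96) - 30493) = 37763/(2312 - 30493) = 37763/(-28181) = 37763*(-1/28181) = -37763/28181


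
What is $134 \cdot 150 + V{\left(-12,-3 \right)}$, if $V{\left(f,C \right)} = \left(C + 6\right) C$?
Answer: $20091$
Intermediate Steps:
$V{\left(f,C \right)} = C \left(6 + C\right)$ ($V{\left(f,C \right)} = \left(6 + C\right) C = C \left(6 + C\right)$)
$134 \cdot 150 + V{\left(-12,-3 \right)} = 134 \cdot 150 - 3 \left(6 - 3\right) = 20100 - 9 = 20091$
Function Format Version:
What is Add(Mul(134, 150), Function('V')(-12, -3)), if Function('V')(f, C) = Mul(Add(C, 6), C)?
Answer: 20091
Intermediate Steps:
Function('V')(f, C) = Mul(C, Add(6, C)) (Function('V')(f, C) = Mul(Add(6, C), C) = Mul(C, Add(6, C)))
Add(Mul(134, 150), Function('V')(-12, -3)) = Add(Mul(134, 150), Mul(-3, Add(6, -3))) = Add(20100, Mul(-3, 3)) = Add(20100, -9) = 20091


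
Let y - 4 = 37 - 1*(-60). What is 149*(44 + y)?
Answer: 21605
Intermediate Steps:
y = 101 (y = 4 + (37 - 1*(-60)) = 4 + (37 + 60) = 4 + 97 = 101)
149*(44 + y) = 149*(44 + 101) = 149*145 = 21605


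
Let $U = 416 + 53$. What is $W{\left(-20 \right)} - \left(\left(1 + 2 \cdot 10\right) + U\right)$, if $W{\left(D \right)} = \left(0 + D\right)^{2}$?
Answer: $-90$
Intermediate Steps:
$W{\left(D \right)} = D^{2}$
$U = 469$
$W{\left(-20 \right)} - \left(\left(1 + 2 \cdot 10\right) + U\right) = \left(-20\right)^{2} - \left(\left(1 + 2 \cdot 10\right) + 469\right) = 400 - \left(\left(1 + 20\right) + 469\right) = 400 - \left(21 + 469\right) = 400 - 490 = -90$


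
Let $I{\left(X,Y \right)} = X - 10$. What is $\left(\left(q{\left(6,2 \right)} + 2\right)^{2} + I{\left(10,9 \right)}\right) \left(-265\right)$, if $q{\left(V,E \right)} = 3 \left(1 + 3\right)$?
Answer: $-51940$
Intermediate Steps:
$I{\left(X,Y \right)} = -10 + X$
$q{\left(V,E \right)} = 12$ ($q{\left(V,E \right)} = 3 \cdot 4 = 12$)
$\left(\left(q{\left(6,2 \right)} + 2\right)^{2} + I{\left(10,9 \right)}\right) \left(-265\right) = \left(\left(12 + 2\right)^{2} + \left(-10 + 10\right)\right) \left(-265\right) = \left(14^{2} + 0\right) \left(-265\right) = \left(196 + 0\right) \left(-265\right) = 196 \left(-265\right) = -51940$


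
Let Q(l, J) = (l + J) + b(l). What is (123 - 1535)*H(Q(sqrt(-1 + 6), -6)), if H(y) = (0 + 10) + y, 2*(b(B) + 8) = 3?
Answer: 3530 - 1412*sqrt(5) ≈ 372.67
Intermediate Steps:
b(B) = -13/2 (b(B) = -8 + (1/2)*3 = -8 + 3/2 = -13/2)
Q(l, J) = -13/2 + J + l (Q(l, J) = (l + J) - 13/2 = (J + l) - 13/2 = -13/2 + J + l)
H(y) = 10 + y
(123 - 1535)*H(Q(sqrt(-1 + 6), -6)) = (123 - 1535)*(10 + (-13/2 - 6 + sqrt(-1 + 6))) = -1412*(10 + (-13/2 - 6 + sqrt(5))) = -1412*(10 + (-25/2 + sqrt(5))) = -1412*(-5/2 + sqrt(5)) = 3530 - 1412*sqrt(5)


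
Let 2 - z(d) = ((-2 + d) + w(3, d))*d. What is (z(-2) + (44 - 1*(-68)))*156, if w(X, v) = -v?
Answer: 17160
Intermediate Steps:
z(d) = 2 + 2*d (z(d) = 2 - ((-2 + d) - d)*d = 2 - (-2)*d = 2 + 2*d)
(z(-2) + (44 - 1*(-68)))*156 = ((2 + 2*(-2)) + (44 - 1*(-68)))*156 = ((2 - 4) + (44 + 68))*156 = (-2 + 112)*156 = 110*156 = 17160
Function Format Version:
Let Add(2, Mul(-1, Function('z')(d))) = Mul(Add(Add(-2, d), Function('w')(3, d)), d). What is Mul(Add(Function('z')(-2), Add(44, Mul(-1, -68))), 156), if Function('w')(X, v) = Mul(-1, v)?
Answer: 17160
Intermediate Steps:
Function('z')(d) = Add(2, Mul(2, d)) (Function('z')(d) = Add(2, Mul(-1, Mul(Add(Add(-2, d), Mul(-1, d)), d))) = Add(2, Mul(-1, Mul(-2, d))) = Add(2, Mul(2, d)))
Mul(Add(Function('z')(-2), Add(44, Mul(-1, -68))), 156) = Mul(Add(Add(2, Mul(2, -2)), Add(44, Mul(-1, -68))), 156) = Mul(Add(Add(2, -4), Add(44, 68)), 156) = Mul(Add(-2, 112), 156) = Mul(110, 156) = 17160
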